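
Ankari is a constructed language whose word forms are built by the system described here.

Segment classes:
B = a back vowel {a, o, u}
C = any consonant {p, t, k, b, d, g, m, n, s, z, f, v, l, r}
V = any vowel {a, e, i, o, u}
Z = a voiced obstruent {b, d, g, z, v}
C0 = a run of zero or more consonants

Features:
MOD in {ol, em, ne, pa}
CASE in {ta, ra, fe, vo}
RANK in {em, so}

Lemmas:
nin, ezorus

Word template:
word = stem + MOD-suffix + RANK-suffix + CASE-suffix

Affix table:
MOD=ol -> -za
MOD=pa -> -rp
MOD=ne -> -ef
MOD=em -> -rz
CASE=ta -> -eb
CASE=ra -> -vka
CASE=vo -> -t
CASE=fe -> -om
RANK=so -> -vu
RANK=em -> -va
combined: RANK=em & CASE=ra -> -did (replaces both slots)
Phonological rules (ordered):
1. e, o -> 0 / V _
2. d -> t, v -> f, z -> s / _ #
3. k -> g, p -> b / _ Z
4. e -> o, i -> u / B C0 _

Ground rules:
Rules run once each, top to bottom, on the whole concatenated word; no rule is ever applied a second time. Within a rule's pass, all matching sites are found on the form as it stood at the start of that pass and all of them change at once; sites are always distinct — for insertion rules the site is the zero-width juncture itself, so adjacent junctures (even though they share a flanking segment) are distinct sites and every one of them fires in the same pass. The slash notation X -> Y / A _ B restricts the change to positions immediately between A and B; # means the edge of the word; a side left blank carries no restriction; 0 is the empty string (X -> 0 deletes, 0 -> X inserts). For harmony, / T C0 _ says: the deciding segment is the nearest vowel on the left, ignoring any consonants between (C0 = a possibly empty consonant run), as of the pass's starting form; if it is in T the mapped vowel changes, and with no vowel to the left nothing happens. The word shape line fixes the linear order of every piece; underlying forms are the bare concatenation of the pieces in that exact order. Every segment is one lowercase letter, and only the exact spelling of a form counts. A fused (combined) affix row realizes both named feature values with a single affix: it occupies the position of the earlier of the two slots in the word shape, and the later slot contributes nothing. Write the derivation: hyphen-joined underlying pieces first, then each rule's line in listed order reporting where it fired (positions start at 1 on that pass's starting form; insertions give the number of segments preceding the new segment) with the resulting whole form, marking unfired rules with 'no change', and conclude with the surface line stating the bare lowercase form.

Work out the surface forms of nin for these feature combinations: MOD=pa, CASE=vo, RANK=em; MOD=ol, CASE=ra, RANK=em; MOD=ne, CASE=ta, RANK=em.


cell MOD=pa, CASE=vo, RANK=em:
underlying: nin-rp-va-t
1. e, o -> 0 / V _: no change
2. d -> t, v -> f, z -> s / _ #: no change
3. k -> g, p -> b / _ Z: fires at position(s) 5: ninrbvat
4. e -> o, i -> u / B C0 _: no change
surface: ninrbvat

cell MOD=ol, CASE=ra, RANK=em:
underlying: nin-za-did
1. e, o -> 0 / V _: no change
2. d -> t, v -> f, z -> s / _ #: fires at position(s) 8: ninzadit
3. k -> g, p -> b / _ Z: no change
4. e -> o, i -> u / B C0 _: fires at position(s) 7: ninzadut
surface: ninzadut

cell MOD=ne, CASE=ta, RANK=em:
underlying: nin-ef-va-eb
1. e, o -> 0 / V _: fires at position(s) 8: ninefvab
2. d -> t, v -> f, z -> s / _ #: no change
3. k -> g, p -> b / _ Z: no change
4. e -> o, i -> u / B C0 _: no change
surface: ninefvab


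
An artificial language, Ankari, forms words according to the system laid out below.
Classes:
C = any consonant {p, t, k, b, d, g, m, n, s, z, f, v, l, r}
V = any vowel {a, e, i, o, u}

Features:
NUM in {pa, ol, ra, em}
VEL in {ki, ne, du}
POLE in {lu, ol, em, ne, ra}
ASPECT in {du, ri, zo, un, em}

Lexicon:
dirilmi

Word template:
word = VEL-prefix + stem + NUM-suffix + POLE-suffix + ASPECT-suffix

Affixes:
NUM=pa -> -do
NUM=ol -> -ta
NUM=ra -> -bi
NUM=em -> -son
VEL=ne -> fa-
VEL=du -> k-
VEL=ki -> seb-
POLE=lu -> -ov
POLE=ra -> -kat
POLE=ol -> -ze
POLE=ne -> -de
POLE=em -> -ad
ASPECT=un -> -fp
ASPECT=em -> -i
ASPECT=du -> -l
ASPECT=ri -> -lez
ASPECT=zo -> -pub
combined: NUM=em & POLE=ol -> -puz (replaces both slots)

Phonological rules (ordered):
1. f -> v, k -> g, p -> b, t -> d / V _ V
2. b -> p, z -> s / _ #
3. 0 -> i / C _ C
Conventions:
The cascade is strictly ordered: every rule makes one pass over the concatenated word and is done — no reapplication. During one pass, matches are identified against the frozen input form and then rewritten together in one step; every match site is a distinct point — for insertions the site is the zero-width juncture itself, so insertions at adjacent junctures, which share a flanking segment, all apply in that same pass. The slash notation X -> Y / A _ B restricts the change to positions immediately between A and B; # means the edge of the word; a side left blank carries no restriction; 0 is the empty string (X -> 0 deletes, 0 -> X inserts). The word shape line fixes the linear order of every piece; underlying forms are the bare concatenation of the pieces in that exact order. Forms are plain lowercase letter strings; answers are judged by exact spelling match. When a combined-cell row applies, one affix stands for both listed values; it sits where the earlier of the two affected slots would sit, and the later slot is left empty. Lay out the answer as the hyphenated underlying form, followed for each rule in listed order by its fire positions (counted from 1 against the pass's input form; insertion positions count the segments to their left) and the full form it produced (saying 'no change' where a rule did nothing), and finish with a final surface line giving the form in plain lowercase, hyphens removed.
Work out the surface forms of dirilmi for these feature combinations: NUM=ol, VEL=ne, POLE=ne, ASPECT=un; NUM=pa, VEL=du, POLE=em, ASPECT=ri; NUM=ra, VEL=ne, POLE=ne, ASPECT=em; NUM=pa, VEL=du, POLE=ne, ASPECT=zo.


cell NUM=ol, VEL=ne, POLE=ne, ASPECT=un:
underlying: fa-dirilmi-ta-de-fp
1. f -> v, k -> g, p -> b, t -> d / V _ V: fires at position(s) 10: fadirilmidadefp
2. b -> p, z -> s / _ #: no change
3. 0 -> i / C _ C: inserts after position(s) 7, 14: fadirilimidadefip
surface: fadirilimidadefip

cell NUM=pa, VEL=du, POLE=em, ASPECT=ri:
underlying: k-dirilmi-do-ad-lez
1. f -> v, k -> g, p -> b, t -> d / V _ V: no change
2. b -> p, z -> s / _ #: fires at position(s) 15: kdirilmidoadles
3. 0 -> i / C _ C: inserts after position(s) 1, 6, 12: kidirilimidoadiles
surface: kidirilimidoadiles

cell NUM=ra, VEL=ne, POLE=ne, ASPECT=em:
underlying: fa-dirilmi-bi-de-i
1. f -> v, k -> g, p -> b, t -> d / V _ V: no change
2. b -> p, z -> s / _ #: no change
3. 0 -> i / C _ C: inserts after position(s) 7: fadirilimibidei
surface: fadirilimibidei

cell NUM=pa, VEL=du, POLE=ne, ASPECT=zo:
underlying: k-dirilmi-do-de-pub
1. f -> v, k -> g, p -> b, t -> d / V _ V: fires at position(s) 13: kdirilmidodebub
2. b -> p, z -> s / _ #: fires at position(s) 15: kdirilmidodebup
3. 0 -> i / C _ C: inserts after position(s) 1, 6: kidirilimidodebup
surface: kidirilimidodebup


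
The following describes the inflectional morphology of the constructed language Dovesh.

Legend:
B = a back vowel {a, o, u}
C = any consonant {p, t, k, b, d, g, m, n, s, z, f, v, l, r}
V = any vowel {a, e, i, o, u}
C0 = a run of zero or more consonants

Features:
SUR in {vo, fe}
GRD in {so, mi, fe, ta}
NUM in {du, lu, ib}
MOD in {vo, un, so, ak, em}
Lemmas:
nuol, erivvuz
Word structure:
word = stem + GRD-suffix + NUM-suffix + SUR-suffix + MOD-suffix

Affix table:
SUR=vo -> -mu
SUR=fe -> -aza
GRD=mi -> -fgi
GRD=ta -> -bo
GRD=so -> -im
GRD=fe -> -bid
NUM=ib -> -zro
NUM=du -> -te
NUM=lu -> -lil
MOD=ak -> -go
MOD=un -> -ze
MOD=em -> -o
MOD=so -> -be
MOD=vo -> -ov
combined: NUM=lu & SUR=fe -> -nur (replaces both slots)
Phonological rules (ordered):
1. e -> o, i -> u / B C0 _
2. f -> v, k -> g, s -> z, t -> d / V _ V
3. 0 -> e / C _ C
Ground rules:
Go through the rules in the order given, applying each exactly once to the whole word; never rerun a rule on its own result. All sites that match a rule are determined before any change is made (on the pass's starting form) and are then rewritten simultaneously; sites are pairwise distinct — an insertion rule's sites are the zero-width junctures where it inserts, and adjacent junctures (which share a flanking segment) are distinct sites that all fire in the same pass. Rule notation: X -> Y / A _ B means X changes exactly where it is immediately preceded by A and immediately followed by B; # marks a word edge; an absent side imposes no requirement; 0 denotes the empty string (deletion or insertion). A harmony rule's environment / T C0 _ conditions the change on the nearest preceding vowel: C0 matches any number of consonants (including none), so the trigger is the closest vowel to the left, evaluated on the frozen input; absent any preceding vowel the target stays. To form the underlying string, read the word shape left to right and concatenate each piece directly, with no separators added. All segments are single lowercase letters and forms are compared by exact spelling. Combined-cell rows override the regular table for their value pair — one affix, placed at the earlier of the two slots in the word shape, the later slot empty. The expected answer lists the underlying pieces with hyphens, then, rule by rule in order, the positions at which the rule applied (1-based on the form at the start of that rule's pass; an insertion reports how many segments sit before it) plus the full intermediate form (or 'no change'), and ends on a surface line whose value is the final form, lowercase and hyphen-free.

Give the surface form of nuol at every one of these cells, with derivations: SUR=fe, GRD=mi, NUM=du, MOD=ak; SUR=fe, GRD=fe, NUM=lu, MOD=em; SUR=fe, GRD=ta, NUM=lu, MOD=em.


cell SUR=fe, GRD=mi, NUM=du, MOD=ak:
underlying: nuol-fgi-te-aza-go
1. e -> o, i -> u / B C0 _: fires at position(s) 7: nuolfguteazago
2. f -> v, k -> g, s -> z, t -> d / V _ V: fires at position(s) 8: nuolfgudeazago
3. 0 -> e / C _ C: inserts after position(s) 4, 5: nuolefegudeazago
surface: nuolefegudeazago

cell SUR=fe, GRD=fe, NUM=lu, MOD=em:
underlying: nuol-bid-nur-o
1. e -> o, i -> u / B C0 _: fires at position(s) 6: nuolbudnuro
2. f -> v, k -> g, s -> z, t -> d / V _ V: no change
3. 0 -> e / C _ C: inserts after position(s) 4, 7: nuolebudenuro
surface: nuolebudenuro

cell SUR=fe, GRD=ta, NUM=lu, MOD=em:
underlying: nuol-bo-nur-o
1. e -> o, i -> u / B C0 _: no change
2. f -> v, k -> g, s -> z, t -> d / V _ V: no change
3. 0 -> e / C _ C: inserts after position(s) 4: nuolebonuro
surface: nuolebonuro


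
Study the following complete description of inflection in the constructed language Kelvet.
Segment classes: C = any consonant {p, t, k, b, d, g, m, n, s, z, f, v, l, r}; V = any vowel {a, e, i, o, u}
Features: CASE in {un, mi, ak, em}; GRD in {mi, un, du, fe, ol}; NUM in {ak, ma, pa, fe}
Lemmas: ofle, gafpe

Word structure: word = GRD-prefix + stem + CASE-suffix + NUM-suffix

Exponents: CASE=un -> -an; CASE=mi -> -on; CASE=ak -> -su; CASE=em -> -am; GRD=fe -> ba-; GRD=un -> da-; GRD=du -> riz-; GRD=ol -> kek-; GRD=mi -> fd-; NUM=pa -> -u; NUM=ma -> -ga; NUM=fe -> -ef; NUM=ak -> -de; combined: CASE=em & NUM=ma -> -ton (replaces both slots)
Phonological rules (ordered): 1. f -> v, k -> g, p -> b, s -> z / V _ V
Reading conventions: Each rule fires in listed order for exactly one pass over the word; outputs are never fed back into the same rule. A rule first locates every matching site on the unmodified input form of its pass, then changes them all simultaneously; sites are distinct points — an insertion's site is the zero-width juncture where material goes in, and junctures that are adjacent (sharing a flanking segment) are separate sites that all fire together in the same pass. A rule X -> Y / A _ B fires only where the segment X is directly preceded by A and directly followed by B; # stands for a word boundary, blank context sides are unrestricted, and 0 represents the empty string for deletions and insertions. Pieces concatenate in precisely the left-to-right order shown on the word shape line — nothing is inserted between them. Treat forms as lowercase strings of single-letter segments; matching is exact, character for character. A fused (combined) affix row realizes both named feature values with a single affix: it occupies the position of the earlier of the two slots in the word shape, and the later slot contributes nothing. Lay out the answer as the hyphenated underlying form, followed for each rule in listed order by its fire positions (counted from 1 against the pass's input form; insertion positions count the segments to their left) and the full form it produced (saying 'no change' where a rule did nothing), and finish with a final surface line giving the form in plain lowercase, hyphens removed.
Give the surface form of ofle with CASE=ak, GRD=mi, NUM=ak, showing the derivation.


underlying: fd-ofle-su-de
1. f -> v, k -> g, p -> b, s -> z / V _ V: fires at position(s) 7: fdoflezude
surface: fdoflezude


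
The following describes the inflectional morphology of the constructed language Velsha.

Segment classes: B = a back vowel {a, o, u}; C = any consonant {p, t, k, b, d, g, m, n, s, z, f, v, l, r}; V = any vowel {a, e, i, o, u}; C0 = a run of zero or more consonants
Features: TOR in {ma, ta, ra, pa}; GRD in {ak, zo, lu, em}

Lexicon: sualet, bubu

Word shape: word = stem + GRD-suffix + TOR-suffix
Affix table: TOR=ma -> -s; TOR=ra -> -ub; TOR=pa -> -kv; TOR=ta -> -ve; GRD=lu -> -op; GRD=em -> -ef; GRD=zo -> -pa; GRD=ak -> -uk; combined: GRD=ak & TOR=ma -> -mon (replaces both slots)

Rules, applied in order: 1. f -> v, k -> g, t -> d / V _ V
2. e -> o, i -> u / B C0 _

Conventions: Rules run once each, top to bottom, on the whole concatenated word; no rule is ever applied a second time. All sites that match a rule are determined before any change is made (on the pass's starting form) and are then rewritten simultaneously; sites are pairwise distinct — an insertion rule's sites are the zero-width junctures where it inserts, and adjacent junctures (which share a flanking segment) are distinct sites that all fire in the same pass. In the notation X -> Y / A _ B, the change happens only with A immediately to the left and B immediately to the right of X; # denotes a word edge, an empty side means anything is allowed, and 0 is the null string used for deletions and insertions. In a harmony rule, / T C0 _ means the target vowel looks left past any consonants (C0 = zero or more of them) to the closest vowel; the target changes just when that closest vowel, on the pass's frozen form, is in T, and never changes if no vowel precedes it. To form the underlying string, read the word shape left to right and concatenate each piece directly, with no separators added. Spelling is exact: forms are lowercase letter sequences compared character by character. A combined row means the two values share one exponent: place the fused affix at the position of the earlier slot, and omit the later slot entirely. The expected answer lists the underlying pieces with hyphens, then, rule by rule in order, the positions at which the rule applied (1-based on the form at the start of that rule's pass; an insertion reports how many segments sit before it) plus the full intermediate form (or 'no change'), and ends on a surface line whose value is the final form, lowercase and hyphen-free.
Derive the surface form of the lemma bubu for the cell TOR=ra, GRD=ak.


underlying: bubu-uk-ub
1. f -> v, k -> g, t -> d / V _ V: fires at position(s) 6: bubuugub
2. e -> o, i -> u / B C0 _: no change
surface: bubuugub


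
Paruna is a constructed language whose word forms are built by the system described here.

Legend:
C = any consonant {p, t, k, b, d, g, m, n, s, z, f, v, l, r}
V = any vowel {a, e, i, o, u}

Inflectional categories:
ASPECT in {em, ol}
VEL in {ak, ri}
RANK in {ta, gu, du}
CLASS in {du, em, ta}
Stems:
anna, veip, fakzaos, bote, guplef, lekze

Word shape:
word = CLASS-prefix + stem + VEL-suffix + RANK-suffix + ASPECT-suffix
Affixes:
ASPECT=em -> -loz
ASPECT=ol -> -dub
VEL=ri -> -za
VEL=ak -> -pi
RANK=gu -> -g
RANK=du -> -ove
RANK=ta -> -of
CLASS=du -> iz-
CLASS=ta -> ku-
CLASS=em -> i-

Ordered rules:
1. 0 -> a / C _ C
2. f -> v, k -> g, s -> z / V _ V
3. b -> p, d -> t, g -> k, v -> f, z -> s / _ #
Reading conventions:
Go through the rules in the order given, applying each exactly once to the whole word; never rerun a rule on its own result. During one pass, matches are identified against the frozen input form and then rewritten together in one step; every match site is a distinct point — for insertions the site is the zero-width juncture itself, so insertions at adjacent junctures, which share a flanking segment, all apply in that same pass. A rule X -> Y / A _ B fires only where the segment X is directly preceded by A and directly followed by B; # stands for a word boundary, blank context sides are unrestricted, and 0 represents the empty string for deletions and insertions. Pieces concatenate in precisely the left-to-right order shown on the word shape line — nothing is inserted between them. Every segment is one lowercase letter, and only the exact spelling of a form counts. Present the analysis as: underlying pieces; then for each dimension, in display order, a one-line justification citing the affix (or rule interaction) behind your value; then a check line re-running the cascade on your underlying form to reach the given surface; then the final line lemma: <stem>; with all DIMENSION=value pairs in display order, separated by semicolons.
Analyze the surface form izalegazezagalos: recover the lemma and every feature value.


underlying: iz-lekze-za-g-loz
ASPECT=em - signalled by the affix -loz
VEL=ri - signalled by the affix -za
RANK=gu - signalled by the affix -g
CLASS=du - signalled by the affix iz-
check: izlekzezagloz -> izalekazezagaloz -> izalegazezagaloz -> izalegazezagalos
lemma: lekze; ASPECT=em; VEL=ri; RANK=gu; CLASS=du


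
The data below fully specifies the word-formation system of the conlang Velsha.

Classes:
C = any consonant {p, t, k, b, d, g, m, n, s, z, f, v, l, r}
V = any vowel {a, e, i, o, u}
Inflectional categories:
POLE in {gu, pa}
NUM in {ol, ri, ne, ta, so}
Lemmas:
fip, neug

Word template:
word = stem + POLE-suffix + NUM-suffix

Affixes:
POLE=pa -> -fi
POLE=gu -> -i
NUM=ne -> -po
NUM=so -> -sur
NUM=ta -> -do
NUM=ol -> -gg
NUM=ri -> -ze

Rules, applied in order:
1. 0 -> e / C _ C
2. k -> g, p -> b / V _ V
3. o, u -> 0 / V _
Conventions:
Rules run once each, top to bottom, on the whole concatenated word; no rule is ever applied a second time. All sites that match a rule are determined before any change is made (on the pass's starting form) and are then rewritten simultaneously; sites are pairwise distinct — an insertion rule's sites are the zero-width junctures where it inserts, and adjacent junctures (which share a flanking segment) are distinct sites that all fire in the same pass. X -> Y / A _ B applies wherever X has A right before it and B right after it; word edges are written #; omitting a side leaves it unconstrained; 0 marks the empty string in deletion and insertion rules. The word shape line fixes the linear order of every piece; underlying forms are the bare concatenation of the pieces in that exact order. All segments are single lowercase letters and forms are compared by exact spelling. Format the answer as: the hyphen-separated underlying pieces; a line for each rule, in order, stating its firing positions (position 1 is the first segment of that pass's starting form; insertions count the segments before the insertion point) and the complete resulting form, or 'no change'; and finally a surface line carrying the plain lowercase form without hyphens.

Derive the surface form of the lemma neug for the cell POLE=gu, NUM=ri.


underlying: neug-i-ze
1. 0 -> e / C _ C: no change
2. k -> g, p -> b / V _ V: no change
3. o, u -> 0 / V _: fires at position(s) 3: negize
surface: negize


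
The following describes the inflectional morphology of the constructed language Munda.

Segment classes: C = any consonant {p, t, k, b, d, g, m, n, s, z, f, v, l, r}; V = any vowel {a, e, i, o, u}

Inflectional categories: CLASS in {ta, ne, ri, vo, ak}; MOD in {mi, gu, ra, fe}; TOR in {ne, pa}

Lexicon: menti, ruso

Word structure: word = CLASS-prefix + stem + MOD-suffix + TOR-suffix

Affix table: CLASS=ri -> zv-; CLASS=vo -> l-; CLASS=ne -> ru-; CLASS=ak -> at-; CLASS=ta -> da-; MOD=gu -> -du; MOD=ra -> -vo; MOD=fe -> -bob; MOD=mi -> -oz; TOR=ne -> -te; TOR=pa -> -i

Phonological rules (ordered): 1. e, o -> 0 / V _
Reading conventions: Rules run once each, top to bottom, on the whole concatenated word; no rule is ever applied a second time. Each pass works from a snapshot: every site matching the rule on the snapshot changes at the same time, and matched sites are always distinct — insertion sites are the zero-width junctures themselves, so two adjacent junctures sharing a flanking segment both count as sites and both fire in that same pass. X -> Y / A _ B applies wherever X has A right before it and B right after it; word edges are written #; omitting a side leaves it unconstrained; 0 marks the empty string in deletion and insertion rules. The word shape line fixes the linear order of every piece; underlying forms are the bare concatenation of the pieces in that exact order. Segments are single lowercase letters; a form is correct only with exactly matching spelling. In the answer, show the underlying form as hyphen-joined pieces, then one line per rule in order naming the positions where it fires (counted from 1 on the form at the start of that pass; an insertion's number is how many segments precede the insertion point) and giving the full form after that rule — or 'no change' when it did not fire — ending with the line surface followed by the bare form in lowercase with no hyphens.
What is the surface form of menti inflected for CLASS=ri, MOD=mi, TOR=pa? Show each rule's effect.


underlying: zv-menti-oz-i
1. e, o -> 0 / V _: fires at position(s) 8: zvmentizi
surface: zvmentizi


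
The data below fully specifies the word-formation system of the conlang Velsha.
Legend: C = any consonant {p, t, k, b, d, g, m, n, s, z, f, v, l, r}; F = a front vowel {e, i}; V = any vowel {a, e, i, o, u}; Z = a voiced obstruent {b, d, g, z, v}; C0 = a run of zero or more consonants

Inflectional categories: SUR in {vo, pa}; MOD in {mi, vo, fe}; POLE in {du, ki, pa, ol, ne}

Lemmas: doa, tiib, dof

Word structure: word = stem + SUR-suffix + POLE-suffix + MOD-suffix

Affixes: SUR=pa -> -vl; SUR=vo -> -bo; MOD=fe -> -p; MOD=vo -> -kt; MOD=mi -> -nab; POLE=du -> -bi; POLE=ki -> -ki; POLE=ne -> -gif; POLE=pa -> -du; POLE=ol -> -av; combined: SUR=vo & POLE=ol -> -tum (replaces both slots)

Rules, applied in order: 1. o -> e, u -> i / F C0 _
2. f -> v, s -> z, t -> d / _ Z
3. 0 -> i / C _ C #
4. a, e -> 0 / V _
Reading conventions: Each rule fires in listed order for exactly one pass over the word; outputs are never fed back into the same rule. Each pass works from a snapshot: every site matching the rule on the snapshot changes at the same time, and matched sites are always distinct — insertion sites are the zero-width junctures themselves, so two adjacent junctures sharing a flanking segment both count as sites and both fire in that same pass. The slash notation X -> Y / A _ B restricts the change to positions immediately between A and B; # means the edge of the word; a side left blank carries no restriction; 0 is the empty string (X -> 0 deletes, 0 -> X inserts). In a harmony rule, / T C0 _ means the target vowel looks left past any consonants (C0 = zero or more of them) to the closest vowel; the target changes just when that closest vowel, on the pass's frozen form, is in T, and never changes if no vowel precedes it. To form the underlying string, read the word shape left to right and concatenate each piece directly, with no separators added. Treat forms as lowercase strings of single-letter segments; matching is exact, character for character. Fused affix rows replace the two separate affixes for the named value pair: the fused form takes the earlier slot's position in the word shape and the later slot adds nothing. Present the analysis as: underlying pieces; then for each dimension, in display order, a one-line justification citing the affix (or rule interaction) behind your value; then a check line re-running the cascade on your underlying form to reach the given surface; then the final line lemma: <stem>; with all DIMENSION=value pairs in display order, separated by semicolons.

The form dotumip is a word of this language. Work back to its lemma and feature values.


underlying: doa-tum-p
SUR=vo - signalled by the combined affix row
MOD=fe - signalled by the affix -p
POLE=ol - signalled by the combined affix row
check: doatump -> doatump -> doatump -> doatumip -> dotumip
lemma: doa; SUR=vo; MOD=fe; POLE=ol


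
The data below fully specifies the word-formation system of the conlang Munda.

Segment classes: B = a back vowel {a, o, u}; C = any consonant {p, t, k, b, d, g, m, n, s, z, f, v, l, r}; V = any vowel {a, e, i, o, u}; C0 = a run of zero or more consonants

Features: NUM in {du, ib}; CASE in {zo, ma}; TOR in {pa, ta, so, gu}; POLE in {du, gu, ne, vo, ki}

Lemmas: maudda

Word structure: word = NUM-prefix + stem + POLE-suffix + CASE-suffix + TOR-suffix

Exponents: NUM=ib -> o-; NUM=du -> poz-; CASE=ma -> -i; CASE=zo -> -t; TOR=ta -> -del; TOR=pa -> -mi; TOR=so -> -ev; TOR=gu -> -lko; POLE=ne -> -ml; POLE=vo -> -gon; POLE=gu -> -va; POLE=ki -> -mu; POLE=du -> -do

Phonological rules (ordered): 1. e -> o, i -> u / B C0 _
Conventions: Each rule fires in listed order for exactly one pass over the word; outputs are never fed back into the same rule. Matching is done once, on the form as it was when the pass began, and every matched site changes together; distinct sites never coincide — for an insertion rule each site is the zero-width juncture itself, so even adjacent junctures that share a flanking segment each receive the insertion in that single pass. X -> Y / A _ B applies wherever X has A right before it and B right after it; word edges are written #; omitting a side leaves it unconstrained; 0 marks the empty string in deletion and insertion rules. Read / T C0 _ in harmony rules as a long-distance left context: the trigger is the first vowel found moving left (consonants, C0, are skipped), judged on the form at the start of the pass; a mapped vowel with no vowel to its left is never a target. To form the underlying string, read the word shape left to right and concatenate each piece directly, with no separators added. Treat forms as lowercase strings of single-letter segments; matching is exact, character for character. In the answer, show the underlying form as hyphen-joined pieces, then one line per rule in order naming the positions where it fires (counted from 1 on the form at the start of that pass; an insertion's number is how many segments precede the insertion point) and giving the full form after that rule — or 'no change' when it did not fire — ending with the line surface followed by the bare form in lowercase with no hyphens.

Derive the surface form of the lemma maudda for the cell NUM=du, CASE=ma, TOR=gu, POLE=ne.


underlying: poz-maudda-ml-i-lko
1. e -> o, i -> u / B C0 _: fires at position(s) 12: pozmauddamlulko
surface: pozmauddamlulko


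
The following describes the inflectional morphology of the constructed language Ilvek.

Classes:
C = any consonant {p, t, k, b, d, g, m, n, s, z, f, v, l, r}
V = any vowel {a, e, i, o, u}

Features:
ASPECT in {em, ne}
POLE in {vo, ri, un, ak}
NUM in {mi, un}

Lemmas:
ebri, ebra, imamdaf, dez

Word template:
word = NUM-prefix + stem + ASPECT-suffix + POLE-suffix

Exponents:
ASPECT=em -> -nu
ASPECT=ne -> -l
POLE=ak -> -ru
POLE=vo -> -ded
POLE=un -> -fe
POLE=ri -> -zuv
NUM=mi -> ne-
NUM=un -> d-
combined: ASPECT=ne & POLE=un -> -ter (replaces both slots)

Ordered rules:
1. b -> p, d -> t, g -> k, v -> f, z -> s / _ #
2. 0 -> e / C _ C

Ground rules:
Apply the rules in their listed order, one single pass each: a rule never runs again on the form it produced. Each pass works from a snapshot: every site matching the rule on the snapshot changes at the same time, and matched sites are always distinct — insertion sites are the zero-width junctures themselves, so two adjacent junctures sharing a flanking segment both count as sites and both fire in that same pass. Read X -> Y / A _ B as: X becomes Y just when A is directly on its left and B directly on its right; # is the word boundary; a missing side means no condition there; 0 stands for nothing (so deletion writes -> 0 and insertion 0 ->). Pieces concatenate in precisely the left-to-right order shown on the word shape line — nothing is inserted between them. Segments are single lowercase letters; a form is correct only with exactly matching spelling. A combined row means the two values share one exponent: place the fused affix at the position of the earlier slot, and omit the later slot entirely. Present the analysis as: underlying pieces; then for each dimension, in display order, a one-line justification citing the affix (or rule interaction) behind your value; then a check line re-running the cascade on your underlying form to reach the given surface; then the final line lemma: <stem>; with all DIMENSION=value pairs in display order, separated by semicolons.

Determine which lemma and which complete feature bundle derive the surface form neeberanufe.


underlying: ne-ebra-nu-fe
ASPECT=em - signalled by the affix -nu
POLE=un - signalled by the affix -fe
NUM=mi - signalled by the affix ne-
check: neebranufe -> neebranufe -> neeberanufe
lemma: ebra; ASPECT=em; POLE=un; NUM=mi


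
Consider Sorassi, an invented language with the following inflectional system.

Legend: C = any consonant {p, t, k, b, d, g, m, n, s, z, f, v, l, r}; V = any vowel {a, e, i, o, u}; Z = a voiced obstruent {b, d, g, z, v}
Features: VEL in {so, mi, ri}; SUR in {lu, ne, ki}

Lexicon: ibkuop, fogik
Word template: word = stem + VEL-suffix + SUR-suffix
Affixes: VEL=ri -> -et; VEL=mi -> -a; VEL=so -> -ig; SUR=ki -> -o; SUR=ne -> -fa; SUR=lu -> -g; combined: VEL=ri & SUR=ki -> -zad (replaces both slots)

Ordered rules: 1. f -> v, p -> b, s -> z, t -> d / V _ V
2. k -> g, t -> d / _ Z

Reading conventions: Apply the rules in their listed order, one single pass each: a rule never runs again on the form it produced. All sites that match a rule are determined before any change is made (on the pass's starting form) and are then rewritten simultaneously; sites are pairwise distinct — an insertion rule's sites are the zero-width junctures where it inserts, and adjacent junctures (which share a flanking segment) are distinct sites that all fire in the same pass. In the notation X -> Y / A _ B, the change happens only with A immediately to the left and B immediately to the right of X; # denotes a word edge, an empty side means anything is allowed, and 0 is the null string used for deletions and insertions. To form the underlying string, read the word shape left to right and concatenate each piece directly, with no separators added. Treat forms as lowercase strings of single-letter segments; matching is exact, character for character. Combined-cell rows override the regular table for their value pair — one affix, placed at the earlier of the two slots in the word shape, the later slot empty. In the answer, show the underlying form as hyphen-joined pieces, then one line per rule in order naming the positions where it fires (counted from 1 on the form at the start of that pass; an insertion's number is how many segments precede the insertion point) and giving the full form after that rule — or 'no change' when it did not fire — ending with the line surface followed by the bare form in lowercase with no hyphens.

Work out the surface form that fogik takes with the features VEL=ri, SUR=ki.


underlying: fogik-zad
1. f -> v, p -> b, s -> z, t -> d / V _ V: no change
2. k -> g, t -> d / _ Z: fires at position(s) 5: fogigzad
surface: fogigzad


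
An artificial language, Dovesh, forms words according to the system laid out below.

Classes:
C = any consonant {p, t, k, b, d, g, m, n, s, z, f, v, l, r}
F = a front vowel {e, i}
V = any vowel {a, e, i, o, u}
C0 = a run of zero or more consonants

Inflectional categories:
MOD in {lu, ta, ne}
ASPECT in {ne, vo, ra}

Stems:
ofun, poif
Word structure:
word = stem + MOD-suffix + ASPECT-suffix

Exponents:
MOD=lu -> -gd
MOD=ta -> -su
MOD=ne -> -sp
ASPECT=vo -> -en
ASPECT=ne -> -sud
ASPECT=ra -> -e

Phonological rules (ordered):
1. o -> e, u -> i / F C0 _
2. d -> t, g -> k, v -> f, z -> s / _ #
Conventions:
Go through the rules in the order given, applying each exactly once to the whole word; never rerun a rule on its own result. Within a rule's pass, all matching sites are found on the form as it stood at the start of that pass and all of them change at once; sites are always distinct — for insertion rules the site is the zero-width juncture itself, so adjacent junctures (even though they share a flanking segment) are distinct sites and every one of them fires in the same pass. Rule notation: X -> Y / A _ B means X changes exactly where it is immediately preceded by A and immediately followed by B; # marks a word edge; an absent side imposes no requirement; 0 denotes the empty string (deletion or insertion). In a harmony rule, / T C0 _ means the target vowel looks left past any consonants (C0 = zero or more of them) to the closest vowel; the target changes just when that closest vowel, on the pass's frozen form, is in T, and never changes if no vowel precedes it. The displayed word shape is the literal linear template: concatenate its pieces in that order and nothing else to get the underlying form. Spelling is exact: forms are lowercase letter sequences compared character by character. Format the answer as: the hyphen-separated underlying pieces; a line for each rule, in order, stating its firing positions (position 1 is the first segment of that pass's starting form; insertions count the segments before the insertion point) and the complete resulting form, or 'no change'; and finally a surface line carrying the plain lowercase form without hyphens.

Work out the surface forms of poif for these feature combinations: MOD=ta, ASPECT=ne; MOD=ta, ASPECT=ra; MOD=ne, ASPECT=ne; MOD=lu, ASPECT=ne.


cell MOD=ta, ASPECT=ne:
underlying: poif-su-sud
1. o -> e, u -> i / F C0 _: fires at position(s) 6: poifsisud
2. d -> t, g -> k, v -> f, z -> s / _ #: fires at position(s) 9: poifsisut
surface: poifsisut

cell MOD=ta, ASPECT=ra:
underlying: poif-su-e
1. o -> e, u -> i / F C0 _: fires at position(s) 6: poifsie
2. d -> t, g -> k, v -> f, z -> s / _ #: no change
surface: poifsie

cell MOD=ne, ASPECT=ne:
underlying: poif-sp-sud
1. o -> e, u -> i / F C0 _: fires at position(s) 8: poifspsid
2. d -> t, g -> k, v -> f, z -> s / _ #: fires at position(s) 9: poifspsit
surface: poifspsit

cell MOD=lu, ASPECT=ne:
underlying: poif-gd-sud
1. o -> e, u -> i / F C0 _: fires at position(s) 8: poifgdsid
2. d -> t, g -> k, v -> f, z -> s / _ #: fires at position(s) 9: poifgdsit
surface: poifgdsit


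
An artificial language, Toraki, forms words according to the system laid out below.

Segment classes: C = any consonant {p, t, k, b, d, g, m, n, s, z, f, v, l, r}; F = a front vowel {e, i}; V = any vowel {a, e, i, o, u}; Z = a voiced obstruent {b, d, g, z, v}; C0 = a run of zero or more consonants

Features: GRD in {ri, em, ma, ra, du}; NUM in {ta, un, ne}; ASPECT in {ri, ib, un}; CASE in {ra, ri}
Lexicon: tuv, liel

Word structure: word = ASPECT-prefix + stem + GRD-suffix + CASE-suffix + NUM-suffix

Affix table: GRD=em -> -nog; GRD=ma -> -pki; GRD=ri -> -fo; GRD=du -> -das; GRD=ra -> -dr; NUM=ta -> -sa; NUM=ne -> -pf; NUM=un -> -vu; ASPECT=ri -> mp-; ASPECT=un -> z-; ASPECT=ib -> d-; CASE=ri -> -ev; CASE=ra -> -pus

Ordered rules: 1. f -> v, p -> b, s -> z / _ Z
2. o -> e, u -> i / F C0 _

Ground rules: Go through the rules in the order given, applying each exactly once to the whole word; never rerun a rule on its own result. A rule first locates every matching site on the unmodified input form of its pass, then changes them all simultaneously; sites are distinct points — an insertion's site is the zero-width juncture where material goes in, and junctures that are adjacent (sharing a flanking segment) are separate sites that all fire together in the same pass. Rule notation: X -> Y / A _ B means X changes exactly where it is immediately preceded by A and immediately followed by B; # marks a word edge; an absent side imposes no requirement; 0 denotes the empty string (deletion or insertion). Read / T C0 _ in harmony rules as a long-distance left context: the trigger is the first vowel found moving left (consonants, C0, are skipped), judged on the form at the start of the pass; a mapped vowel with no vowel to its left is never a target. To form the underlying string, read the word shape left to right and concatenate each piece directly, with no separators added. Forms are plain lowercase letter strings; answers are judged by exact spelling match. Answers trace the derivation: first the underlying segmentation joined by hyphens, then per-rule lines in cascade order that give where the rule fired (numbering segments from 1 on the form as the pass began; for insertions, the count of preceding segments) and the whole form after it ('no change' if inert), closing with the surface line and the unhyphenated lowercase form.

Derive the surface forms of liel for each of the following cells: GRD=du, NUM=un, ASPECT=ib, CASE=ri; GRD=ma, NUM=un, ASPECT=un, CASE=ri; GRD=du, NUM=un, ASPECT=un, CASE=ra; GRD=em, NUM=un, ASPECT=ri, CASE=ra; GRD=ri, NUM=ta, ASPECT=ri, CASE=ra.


cell GRD=du, NUM=un, ASPECT=ib, CASE=ri:
underlying: d-liel-das-ev-vu
1. f -> v, p -> b, s -> z / _ Z: no change
2. o -> e, u -> i / F C0 _: fires at position(s) 12: dlieldasevvi
surface: dlieldasevvi

cell GRD=ma, NUM=un, ASPECT=un, CASE=ri:
underlying: z-liel-pki-ev-vu
1. f -> v, p -> b, s -> z / _ Z: no change
2. o -> e, u -> i / F C0 _: fires at position(s) 12: zlielpkievvi
surface: zlielpkievvi

cell GRD=du, NUM=un, ASPECT=un, CASE=ra:
underlying: z-liel-das-pus-vu
1. f -> v, p -> b, s -> z / _ Z: fires at position(s) 11: zlieldaspuzvu
2. o -> e, u -> i / F C0 _: no change
surface: zlieldaspuzvu

cell GRD=em, NUM=un, ASPECT=ri, CASE=ra:
underlying: mp-liel-nog-pus-vu
1. f -> v, p -> b, s -> z / _ Z: fires at position(s) 12: mplielnogpuzvu
2. o -> e, u -> i / F C0 _: fires at position(s) 8: mplielnegpuzvu
surface: mplielnegpuzvu

cell GRD=ri, NUM=ta, ASPECT=ri, CASE=ra:
underlying: mp-liel-fo-pus-sa
1. f -> v, p -> b, s -> z / _ Z: no change
2. o -> e, u -> i / F C0 _: fires at position(s) 8: mplielfepussa
surface: mplielfepussa


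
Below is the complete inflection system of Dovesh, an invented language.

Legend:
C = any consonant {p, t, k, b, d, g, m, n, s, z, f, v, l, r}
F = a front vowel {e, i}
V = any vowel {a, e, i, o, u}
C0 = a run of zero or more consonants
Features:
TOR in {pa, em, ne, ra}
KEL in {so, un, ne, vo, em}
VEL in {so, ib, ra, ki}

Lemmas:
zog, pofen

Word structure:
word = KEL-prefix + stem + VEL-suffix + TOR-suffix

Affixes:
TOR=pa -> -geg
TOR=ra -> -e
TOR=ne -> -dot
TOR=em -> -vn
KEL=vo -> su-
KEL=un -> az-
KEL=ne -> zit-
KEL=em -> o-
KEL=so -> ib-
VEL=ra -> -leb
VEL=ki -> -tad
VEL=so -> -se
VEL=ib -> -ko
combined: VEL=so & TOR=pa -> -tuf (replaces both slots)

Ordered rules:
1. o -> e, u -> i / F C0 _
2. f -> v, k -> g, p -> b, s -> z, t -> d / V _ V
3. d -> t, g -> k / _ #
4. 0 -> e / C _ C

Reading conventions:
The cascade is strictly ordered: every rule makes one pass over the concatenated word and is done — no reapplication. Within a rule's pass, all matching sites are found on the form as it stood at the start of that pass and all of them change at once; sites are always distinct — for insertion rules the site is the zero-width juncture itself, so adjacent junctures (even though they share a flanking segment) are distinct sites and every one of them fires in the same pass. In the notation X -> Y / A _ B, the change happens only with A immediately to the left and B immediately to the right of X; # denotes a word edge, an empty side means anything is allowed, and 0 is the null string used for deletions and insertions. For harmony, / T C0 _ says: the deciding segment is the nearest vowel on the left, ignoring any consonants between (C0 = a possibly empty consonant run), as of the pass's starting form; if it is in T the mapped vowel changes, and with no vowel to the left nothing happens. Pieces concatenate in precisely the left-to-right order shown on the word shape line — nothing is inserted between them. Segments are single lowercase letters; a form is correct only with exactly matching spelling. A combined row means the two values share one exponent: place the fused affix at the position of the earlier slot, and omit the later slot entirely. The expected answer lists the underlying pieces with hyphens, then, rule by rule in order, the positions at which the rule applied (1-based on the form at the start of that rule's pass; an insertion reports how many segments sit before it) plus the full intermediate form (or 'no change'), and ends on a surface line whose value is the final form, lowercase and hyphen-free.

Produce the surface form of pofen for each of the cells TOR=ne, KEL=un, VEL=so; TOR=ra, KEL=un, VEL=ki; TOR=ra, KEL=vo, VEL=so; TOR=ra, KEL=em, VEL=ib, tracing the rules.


cell TOR=ne, KEL=un, VEL=so:
underlying: az-pofen-se-dot
1. o -> e, u -> i / F C0 _: fires at position(s) 11: azpofensedet
2. f -> v, k -> g, p -> b, s -> z, t -> d / V _ V: fires at position(s) 5: azpovensedet
3. d -> t, g -> k / _ #: no change
4. 0 -> e / C _ C: inserts after position(s) 2, 7: azepovenesedet
surface: azepovenesedet

cell TOR=ra, KEL=un, VEL=ki:
underlying: az-pofen-tad-e
1. o -> e, u -> i / F C0 _: no change
2. f -> v, k -> g, p -> b, s -> z, t -> d / V _ V: fires at position(s) 5: azpoventade
3. d -> t, g -> k / _ #: no change
4. 0 -> e / C _ C: inserts after position(s) 2, 7: azepovenetade
surface: azepovenetade

cell TOR=ra, KEL=vo, VEL=so:
underlying: su-pofen-se-e
1. o -> e, u -> i / F C0 _: no change
2. f -> v, k -> g, p -> b, s -> z, t -> d / V _ V: fires at position(s) 3, 5: subovensee
3. d -> t, g -> k / _ #: no change
4. 0 -> e / C _ C: inserts after position(s) 7: subovenesee
surface: subovenesee

cell TOR=ra, KEL=em, VEL=ib:
underlying: o-pofen-ko-e
1. o -> e, u -> i / F C0 _: fires at position(s) 8: opofenkee
2. f -> v, k -> g, p -> b, s -> z, t -> d / V _ V: fires at position(s) 2, 4: obovenkee
3. d -> t, g -> k / _ #: no change
4. 0 -> e / C _ C: inserts after position(s) 6: obovenekee
surface: obovenekee
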